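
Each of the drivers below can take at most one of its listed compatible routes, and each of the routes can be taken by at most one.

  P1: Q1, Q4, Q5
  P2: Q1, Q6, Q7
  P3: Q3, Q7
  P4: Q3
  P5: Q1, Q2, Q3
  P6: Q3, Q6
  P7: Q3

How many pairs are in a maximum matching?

Unit-capacity flow: source→left, listed edges, right→sink; max matching = max flow.
Augmenting path P1→Q1 (+1); matched 1.
Augmenting path P2→Q6 (+1); matched 2.
Augmenting path P3→Q3 (+1); matched 3.
Augmenting path P5→Q2 (+1); matched 4.
Augmenting path P4→Q3→P3→Q7 (+1); matched 5.
Augmenting path P6→Q6→P2→Q1→P1→Q4 (+1); matched 6.
No augmenting path remains; maximum matching = 6.
König certificate: {P1, P2, P3, P5, P6, Q3} is a vertex cover of size 6 (every listed pair touches it), so no matching can be larger.

6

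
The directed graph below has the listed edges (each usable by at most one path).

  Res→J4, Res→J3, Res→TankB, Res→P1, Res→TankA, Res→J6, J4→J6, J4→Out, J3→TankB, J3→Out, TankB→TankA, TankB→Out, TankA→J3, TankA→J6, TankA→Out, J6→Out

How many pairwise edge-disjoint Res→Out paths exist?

5

Assign every edge capacity 1; by Menger, the answer equals the max flow.
Path Res→J4→Out (+1); total 1.
Path Res→J3→Out (+1); total 2.
Path Res→TankB→Out (+1); total 3.
Path Res→TankA→Out (+1); total 4.
Path Res→J6→Out (+1); total 5.
No residual Res→Out path; max flow = 5.
Certifying cut of size 5: {Res→J3, Res→J4, Res→J6, Res→TankA, Res→TankB}.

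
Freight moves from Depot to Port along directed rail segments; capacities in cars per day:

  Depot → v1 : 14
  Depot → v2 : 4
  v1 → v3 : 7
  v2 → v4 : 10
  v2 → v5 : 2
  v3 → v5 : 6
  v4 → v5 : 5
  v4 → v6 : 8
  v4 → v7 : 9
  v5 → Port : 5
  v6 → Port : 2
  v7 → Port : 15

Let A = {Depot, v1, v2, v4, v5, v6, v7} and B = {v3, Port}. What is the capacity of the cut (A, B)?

Edges leaving {Depot, v1, v2, v4, v5, v6, v7}: v1→v3 (7), v5→Port (5), v6→Port (2), v7→Port (15).
Cut capacity = 7 + 5 + 2 + 15 = 29.

29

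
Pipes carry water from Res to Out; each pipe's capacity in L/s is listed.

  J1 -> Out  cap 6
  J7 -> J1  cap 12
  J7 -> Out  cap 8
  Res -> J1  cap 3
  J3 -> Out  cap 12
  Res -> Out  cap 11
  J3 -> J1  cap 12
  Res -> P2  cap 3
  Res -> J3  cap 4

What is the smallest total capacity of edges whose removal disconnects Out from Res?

18

Augment Res→Out: bottleneck 11, flow now 11.
Augment Res→J3→Out: bottleneck 4, flow now 15.
Augment Res→J1→Out: bottleneck 3, flow now 18.
No augmenting path remains; maximum flow = 18.
By max-flow min-cut, the minimum cut capacity equals the max flow.
In the residual graph, reachable from Res: {Res, P2}.
Min-cut edges: Res→J3 (4), Res→J1 (3), Res→Out (11); capacity 4 + 3 + 11 = 18.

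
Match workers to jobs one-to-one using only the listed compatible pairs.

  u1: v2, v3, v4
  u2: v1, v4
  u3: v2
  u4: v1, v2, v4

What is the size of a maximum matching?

Unit-capacity flow: source→left, listed edges, right→sink; max matching = max flow.
Augmenting path u1→v2 (+1); matched 1.
Augmenting path u2→v1 (+1); matched 2.
Augmenting path u4→v4 (+1); matched 3.
Augmenting path u3→v2→u1→v3 (+1); matched 4.
No augmenting path remains; maximum matching = 4.
König certificate: {u1, u2, u3, u4} is a vertex cover of size 4 (every listed pair touches it), so no matching can be larger.

4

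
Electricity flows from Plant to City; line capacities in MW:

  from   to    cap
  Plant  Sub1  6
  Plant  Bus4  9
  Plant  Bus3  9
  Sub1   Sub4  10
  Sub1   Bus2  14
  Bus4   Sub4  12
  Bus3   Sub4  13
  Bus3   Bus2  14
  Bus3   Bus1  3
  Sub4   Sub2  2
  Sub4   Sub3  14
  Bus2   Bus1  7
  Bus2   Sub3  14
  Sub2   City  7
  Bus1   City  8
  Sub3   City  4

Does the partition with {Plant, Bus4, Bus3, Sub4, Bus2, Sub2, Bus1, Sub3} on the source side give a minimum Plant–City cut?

Given cut capacity: 6 + 7 + 8 + 4 = 25.
Augment Plant→Bus3→Bus1→City: bottleneck 3, flow now 3.
Augment Plant→Sub1→Sub4→Sub2→City: bottleneck 2, flow now 5.
Augment Plant→Sub1→Sub4→Sub3→City: bottleneck 4, flow now 9.
Augment Plant→Bus3→Bus2→Bus1→City: bottleneck 5, flow now 14.
No augmenting path remains; maximum flow = 14.
In the residual graph, reachable from Plant: {Plant, Sub1, Bus4, Bus3, Sub4, Bus2, Bus1, Sub3}.
Min-cut edges: Sub4→Sub2 (2), Bus1→City (8), Sub3→City (4); capacity 2 + 8 + 4 = 14.
Cut capacity 25 exceeds the max flow 14, so it is not minimum.

No — its capacity is 25, but the minimum cut has capacity 14.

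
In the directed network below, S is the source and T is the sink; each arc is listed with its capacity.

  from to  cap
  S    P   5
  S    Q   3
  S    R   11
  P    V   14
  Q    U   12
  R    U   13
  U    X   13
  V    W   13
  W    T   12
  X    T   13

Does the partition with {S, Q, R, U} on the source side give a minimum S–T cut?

Yes — it is a minimum cut (capacity 18).

Given cut capacity: 5 + 13 = 18.
Augment S→P→V→W→T: bottleneck 5, flow now 5.
Augment S→Q→U→X→T: bottleneck 3, flow now 8.
Augment S→R→U→X→T: bottleneck 10, flow now 18.
No augmenting path remains; maximum flow = 18.
Cut capacity 18 equals the max flow, so it is a minimum cut.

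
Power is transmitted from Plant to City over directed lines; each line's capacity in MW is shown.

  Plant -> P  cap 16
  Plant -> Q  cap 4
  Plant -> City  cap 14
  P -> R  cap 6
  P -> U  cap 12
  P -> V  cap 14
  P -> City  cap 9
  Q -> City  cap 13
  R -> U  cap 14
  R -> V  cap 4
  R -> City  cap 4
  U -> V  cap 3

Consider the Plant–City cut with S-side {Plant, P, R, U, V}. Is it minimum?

Yes — it is a minimum cut (capacity 31).

Given cut capacity: 4 + 14 + 9 + 4 = 31.
Augment Plant→City: bottleneck 14, flow now 14.
Augment Plant→P→City: bottleneck 9, flow now 23.
Augment Plant→Q→City: bottleneck 4, flow now 27.
Augment Plant→P→R→City: bottleneck 4, flow now 31.
No augmenting path remains; maximum flow = 31.
Cut capacity 31 equals the max flow, so it is a minimum cut.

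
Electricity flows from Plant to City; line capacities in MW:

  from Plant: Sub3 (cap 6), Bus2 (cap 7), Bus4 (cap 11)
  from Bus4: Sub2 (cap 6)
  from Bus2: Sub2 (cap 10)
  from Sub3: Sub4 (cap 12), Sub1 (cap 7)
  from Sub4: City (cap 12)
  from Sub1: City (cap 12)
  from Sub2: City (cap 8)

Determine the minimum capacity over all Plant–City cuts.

Augment Plant→Bus4→Sub2→City: bottleneck 6, flow now 6.
Augment Plant→Bus2→Sub2→City: bottleneck 2, flow now 8.
Augment Plant→Sub3→Sub4→City: bottleneck 6, flow now 14.
No augmenting path remains; maximum flow = 14.
By max-flow min-cut, the minimum cut capacity equals the max flow.
In the residual graph, reachable from Plant: {Plant, Bus4, Bus2, Sub2}.
Min-cut edges: Plant→Sub3 (6), Sub2→City (8); capacity 6 + 8 = 14.

14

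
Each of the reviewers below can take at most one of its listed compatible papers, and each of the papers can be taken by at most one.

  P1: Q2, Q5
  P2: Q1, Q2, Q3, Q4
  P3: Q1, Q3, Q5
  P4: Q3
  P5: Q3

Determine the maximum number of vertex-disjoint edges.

4

Unit-capacity flow: source→left, listed edges, right→sink; max matching = max flow.
Augmenting path P1→Q2 (+1); matched 1.
Augmenting path P2→Q1 (+1); matched 2.
Augmenting path P3→Q3 (+1); matched 3.
Augmenting path P4→Q3→P3→Q5 (+1); matched 4.
No augmenting path remains; maximum matching = 4.
König certificate: {P1, P2, P3, Q3} is a vertex cover of size 4 (every listed pair touches it), so no matching can be larger.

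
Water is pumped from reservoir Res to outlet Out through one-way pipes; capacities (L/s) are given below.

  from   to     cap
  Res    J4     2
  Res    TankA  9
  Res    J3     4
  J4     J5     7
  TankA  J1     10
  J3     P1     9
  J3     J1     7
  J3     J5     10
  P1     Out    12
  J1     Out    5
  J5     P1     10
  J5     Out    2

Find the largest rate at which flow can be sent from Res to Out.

11

Augment Res→J4→J5→Out: bottleneck 2, flow now 2.
Augment Res→TankA→J1→Out: bottleneck 5, flow now 7.
Augment Res→J3→P1→Out: bottleneck 4, flow now 11.
No augmenting path remains; maximum flow = 11.
In the residual graph, reachable from Res: {Res, TankA, J1}.
Min-cut edges: Res→J4 (2), Res→J3 (4), J1→Out (5); capacity 2 + 4 + 5 = 11.
This cut is saturated, so no flow can exceed 11.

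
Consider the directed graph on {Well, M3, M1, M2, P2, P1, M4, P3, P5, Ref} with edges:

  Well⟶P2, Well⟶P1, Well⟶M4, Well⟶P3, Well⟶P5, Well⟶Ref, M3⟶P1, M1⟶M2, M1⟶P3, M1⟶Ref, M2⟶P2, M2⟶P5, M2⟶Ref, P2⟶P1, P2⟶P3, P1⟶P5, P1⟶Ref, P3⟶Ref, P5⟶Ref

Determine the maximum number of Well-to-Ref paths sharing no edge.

4

Assign every edge capacity 1; by Menger, the answer equals the max flow.
Path Well→Ref (+1); total 1.
Path Well→P1→Ref (+1); total 2.
Path Well→P3→Ref (+1); total 3.
Path Well→P5→Ref (+1); total 4.
No residual Well→Ref path; max flow = 4.
Certifying cut of size 4: {P1→Ref, P3→Ref, P5→Ref, Well→Ref}.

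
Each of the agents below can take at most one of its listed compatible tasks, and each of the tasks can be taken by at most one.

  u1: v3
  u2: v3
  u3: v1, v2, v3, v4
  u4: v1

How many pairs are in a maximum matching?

3

Unit-capacity flow: source→left, listed edges, right→sink; max matching = max flow.
Augmenting path u1→v3 (+1); matched 1.
Augmenting path u3→v1 (+1); matched 2.
Augmenting path u4→v1→u3→v2 (+1); matched 3.
No augmenting path remains; maximum matching = 3.
König certificate: {u3, u4, v3} is a vertex cover of size 3 (every listed pair touches it), so no matching can be larger.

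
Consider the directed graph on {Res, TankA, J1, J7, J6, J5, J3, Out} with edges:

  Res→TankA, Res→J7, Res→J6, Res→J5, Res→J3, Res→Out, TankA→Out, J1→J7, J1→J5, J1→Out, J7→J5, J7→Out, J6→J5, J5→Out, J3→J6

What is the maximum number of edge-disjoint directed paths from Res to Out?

4

Assign every edge capacity 1; by Menger, the answer equals the max flow.
Path Res→Out (+1); total 1.
Path Res→TankA→Out (+1); total 2.
Path Res→J7→Out (+1); total 3.
Path Res→J5→Out (+1); total 4.
No residual Res→Out path; max flow = 4.
Certifying cut of size 4: {J5→Out, Res→J7, Res→Out, Res→TankA}.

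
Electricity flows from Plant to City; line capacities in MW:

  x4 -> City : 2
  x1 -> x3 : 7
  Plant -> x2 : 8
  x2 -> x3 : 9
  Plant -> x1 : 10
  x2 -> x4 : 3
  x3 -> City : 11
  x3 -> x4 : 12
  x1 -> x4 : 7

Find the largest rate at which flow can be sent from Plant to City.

Augment Plant→x1→x3→City: bottleneck 7, flow now 7.
Augment Plant→x1→x4→City: bottleneck 2, flow now 9.
Augment Plant→x2→x3→City: bottleneck 4, flow now 13.
No augmenting path remains; maximum flow = 13.
In the residual graph, reachable from Plant: {Plant, x1, x2, x3, x4}.
Min-cut edges: x3→City (11), x4→City (2); capacity 11 + 2 = 13.
This cut is saturated, so no flow can exceed 13.

13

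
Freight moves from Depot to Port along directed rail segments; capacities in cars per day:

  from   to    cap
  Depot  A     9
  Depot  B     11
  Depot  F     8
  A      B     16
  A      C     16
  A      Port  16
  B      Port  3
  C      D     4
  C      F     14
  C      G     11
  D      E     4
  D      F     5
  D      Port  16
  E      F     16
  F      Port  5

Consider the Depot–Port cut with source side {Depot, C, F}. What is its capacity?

Edges leaving {Depot, C, F}: Depot→A (9), Depot→B (11), C→D (4), C→G (11), F→Port (5).
Cut capacity = 9 + 11 + 4 + 11 + 5 = 40.

40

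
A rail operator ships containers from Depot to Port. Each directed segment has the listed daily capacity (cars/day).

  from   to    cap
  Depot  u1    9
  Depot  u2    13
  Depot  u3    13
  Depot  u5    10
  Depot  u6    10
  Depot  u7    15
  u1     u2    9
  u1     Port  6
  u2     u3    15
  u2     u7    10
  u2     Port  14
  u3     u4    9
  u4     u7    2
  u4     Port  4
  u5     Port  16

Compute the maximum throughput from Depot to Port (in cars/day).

34

Augment Depot→u1→Port: bottleneck 6, flow now 6.
Augment Depot→u2→Port: bottleneck 13, flow now 19.
Augment Depot→u5→Port: bottleneck 10, flow now 29.
Augment Depot→u1→u2→Port: bottleneck 1, flow now 30.
Augment Depot→u3→u4→Port: bottleneck 4, flow now 34.
No augmenting path remains; maximum flow = 34.
In the residual graph, reachable from Depot: {Depot, u1, u2, u3, u4, u6, u7}.
Min-cut edges: Depot→u5 (10), u1→Port (6), u2→Port (14), u4→Port (4); capacity 10 + 6 + 14 + 4 = 34.
This cut is saturated, so no flow can exceed 34.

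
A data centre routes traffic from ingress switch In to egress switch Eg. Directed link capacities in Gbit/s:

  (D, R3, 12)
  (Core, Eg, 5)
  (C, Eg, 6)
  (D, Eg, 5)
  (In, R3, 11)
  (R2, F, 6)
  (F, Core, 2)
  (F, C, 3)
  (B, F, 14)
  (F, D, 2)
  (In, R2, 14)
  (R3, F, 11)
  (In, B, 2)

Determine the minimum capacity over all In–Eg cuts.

Augment In→B→F→C→Eg: bottleneck 2, flow now 2.
Augment In→R3→F→C→Eg: bottleneck 1, flow now 3.
Augment In→R3→F→Core→Eg: bottleneck 2, flow now 5.
Augment In→R3→F→D→Eg: bottleneck 2, flow now 7.
No augmenting path remains; maximum flow = 7.
By max-flow min-cut, the minimum cut capacity equals the max flow.
In the residual graph, reachable from In: {In, B, R3, R2, F}.
Min-cut edges: F→C (3), F→Core (2), F→D (2); capacity 3 + 2 + 2 = 7.

7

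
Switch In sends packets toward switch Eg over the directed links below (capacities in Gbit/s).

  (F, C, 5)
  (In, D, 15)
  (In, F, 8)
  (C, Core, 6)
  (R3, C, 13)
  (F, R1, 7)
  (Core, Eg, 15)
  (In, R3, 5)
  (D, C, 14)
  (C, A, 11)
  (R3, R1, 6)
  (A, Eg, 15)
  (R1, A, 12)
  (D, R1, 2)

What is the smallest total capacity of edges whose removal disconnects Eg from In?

Augment In→F→C→Core→Eg: bottleneck 5, flow now 5.
Augment In→F→R1→A→Eg: bottleneck 3, flow now 8.
Augment In→R3→C→Core→Eg: bottleneck 1, flow now 9.
Augment In→R3→C→A→Eg: bottleneck 4, flow now 13.
Augment In→D→C→A→Eg: bottleneck 7, flow now 20.
Augment In→D→R1→A→Eg: bottleneck 1, flow now 21.
No augmenting path remains; maximum flow = 21.
By max-flow min-cut, the minimum cut capacity equals the max flow.
In the residual graph, reachable from In: {In, F, R3, D, C, R1, A}.
Min-cut edges: C→Core (6), A→Eg (15); capacity 6 + 15 = 21.

21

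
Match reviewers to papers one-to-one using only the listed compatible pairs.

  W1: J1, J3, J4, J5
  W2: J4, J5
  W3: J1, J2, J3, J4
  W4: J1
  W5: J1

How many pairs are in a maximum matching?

4

Unit-capacity flow: source→left, listed edges, right→sink; max matching = max flow.
Augmenting path W1→J1 (+1); matched 1.
Augmenting path W2→J4 (+1); matched 2.
Augmenting path W3→J2 (+1); matched 3.
Augmenting path W4→J1→W1→J3 (+1); matched 4.
No augmenting path remains; maximum matching = 4.
König certificate: {W1, W2, W3, J1} is a vertex cover of size 4 (every listed pair touches it), so no matching can be larger.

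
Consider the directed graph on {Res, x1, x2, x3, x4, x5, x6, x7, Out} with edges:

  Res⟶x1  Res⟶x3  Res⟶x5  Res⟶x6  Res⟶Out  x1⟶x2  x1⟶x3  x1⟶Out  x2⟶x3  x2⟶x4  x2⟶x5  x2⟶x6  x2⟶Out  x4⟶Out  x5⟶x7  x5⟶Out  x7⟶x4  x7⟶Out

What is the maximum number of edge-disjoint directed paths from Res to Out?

3

Assign every edge capacity 1; by Menger, the answer equals the max flow.
Path Res→Out (+1); total 1.
Path Res→x1→Out (+1); total 2.
Path Res→x5→Out (+1); total 3.
No residual Res→Out path; max flow = 3.
Certifying cut of size 3: {Res→Out, Res→x1, Res→x5}.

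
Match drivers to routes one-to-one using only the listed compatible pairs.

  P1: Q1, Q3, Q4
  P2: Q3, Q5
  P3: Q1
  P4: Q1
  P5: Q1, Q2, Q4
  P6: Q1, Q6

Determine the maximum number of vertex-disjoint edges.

Unit-capacity flow: source→left, listed edges, right→sink; max matching = max flow.
Augmenting path P1→Q1 (+1); matched 1.
Augmenting path P2→Q3 (+1); matched 2.
Augmenting path P5→Q2 (+1); matched 3.
Augmenting path P6→Q6 (+1); matched 4.
Augmenting path P3→Q1→P1→Q4 (+1); matched 5.
No augmenting path remains; maximum matching = 5.
König certificate: {P1, P2, P5, P6, Q1} is a vertex cover of size 5 (every listed pair touches it), so no matching can be larger.

5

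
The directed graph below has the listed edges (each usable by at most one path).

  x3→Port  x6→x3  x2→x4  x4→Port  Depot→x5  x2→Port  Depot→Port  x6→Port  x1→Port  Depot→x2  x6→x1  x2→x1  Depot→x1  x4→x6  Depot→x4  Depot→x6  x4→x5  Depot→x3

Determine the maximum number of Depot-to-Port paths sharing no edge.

Assign every edge capacity 1; by Menger, the answer equals the max flow.
Path Depot→Port (+1); total 1.
Path Depot→x1→Port (+1); total 2.
Path Depot→x2→Port (+1); total 3.
Path Depot→x3→Port (+1); total 4.
Path Depot→x4→Port (+1); total 5.
Path Depot→x6→Port (+1); total 6.
No residual Depot→Port path; max flow = 6.
Certifying cut of size 6: {Depot→Port, Depot→x1, Depot→x2, Depot→x3, Depot→x4, Depot→x6}.

6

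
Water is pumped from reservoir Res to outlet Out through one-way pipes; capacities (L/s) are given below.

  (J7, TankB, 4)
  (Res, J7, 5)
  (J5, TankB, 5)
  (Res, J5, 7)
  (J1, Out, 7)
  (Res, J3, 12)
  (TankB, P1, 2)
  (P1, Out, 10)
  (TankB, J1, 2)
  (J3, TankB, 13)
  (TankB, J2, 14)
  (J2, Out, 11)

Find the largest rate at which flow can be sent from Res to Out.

Augment Res→J3→TankB→J1→Out: bottleneck 2, flow now 2.
Augment Res→J3→TankB→J2→Out: bottleneck 10, flow now 12.
Augment Res→J7→TankB→J2→Out: bottleneck 1, flow now 13.
Augment Res→J7→TankB→P1→Out: bottleneck 2, flow now 15.
No augmenting path remains; maximum flow = 15.
In the residual graph, reachable from Res: {Res, J3, J7, J5, TankB, J2}.
Min-cut edges: TankB→J1 (2), TankB→P1 (2), J2→Out (11); capacity 2 + 2 + 11 = 15.
This cut is saturated, so no flow can exceed 15.

15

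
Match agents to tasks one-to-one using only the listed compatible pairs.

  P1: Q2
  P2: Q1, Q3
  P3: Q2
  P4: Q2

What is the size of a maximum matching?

2

Unit-capacity flow: source→left, listed edges, right→sink; max matching = max flow.
Augmenting path P1→Q2 (+1); matched 1.
Augmenting path P2→Q1 (+1); matched 2.
No augmenting path remains; maximum matching = 2.
König certificate: {P2, Q2} is a vertex cover of size 2 (every listed pair touches it), so no matching can be larger.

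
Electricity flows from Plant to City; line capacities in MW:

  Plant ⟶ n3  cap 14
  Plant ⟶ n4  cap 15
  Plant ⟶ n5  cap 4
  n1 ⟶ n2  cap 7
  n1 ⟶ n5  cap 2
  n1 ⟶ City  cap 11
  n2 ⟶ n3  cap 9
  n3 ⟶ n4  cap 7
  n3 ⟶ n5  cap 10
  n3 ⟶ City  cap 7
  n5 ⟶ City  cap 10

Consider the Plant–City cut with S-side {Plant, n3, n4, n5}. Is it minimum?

Yes — it is a minimum cut (capacity 17).

Given cut capacity: 7 + 10 = 17.
Augment Plant→n3→City: bottleneck 7, flow now 7.
Augment Plant→n5→City: bottleneck 4, flow now 11.
Augment Plant→n3→n5→City: bottleneck 6, flow now 17.
No augmenting path remains; maximum flow = 17.
Cut capacity 17 equals the max flow, so it is a minimum cut.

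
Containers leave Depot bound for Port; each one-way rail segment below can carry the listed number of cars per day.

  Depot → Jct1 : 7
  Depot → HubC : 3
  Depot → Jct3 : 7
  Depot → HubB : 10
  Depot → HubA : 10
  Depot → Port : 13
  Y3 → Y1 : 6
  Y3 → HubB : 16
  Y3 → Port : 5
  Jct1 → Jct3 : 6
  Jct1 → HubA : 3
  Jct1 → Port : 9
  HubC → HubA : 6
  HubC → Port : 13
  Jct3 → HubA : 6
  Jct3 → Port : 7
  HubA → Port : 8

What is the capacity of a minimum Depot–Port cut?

Augment Depot→Port: bottleneck 13, flow now 13.
Augment Depot→Jct1→Port: bottleneck 7, flow now 20.
Augment Depot→HubC→Port: bottleneck 3, flow now 23.
Augment Depot→Jct3→Port: bottleneck 7, flow now 30.
Augment Depot→HubA→Port: bottleneck 8, flow now 38.
No augmenting path remains; maximum flow = 38.
By max-flow min-cut, the minimum cut capacity equals the max flow.
In the residual graph, reachable from Depot: {Depot, HubB, HubA}.
Min-cut edges: Depot→Jct1 (7), Depot→HubC (3), Depot→Jct3 (7), Depot→Port (13), HubA→Port (8); capacity 7 + 3 + 7 + 13 + 8 = 38.

38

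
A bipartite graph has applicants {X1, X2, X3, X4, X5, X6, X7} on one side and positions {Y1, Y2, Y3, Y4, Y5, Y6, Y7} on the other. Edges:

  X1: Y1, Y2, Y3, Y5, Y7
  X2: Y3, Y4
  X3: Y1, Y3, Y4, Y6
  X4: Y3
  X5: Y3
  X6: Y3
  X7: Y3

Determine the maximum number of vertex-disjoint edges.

Unit-capacity flow: source→left, listed edges, right→sink; max matching = max flow.
Augmenting path X1→Y1 (+1); matched 1.
Augmenting path X2→Y3 (+1); matched 2.
Augmenting path X3→Y4 (+1); matched 3.
Augmenting path X4→Y3→X2→Y4→X3→Y6 (+1); matched 4.
No augmenting path remains; maximum matching = 4.
König certificate: {X1, X2, X3, Y3} is a vertex cover of size 4 (every listed pair touches it), so no matching can be larger.

4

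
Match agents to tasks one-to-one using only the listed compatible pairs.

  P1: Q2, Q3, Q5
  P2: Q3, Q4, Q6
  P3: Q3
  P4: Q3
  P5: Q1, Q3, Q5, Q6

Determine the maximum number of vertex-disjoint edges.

Unit-capacity flow: source→left, listed edges, right→sink; max matching = max flow.
Augmenting path P1→Q2 (+1); matched 1.
Augmenting path P2→Q3 (+1); matched 2.
Augmenting path P5→Q1 (+1); matched 3.
Augmenting path P3→Q3→P2→Q4 (+1); matched 4.
No augmenting path remains; maximum matching = 4.
König certificate: {P1, P2, P5, Q3} is a vertex cover of size 4 (every listed pair touches it), so no matching can be larger.

4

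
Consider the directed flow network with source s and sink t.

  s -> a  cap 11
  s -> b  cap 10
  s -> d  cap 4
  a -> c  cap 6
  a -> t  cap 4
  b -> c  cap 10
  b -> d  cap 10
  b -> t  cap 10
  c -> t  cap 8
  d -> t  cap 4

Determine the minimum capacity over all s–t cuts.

Augment s→a→t: bottleneck 4, flow now 4.
Augment s→b→t: bottleneck 10, flow now 14.
Augment s→d→t: bottleneck 4, flow now 18.
Augment s→a→c→t: bottleneck 6, flow now 24.
No augmenting path remains; maximum flow = 24.
By max-flow min-cut, the minimum cut capacity equals the max flow.
In the residual graph, reachable from s: {s, a}.
Min-cut edges: s→b (10), s→d (4), a→c (6), a→t (4); capacity 10 + 4 + 6 + 4 = 24.

24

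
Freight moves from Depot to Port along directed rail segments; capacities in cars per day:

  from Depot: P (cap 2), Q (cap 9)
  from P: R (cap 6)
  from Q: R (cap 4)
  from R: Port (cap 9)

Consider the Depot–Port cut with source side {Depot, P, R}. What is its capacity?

Edges leaving {Depot, P, R}: Depot→Q (9), R→Port (9).
Cut capacity = 9 + 9 = 18.

18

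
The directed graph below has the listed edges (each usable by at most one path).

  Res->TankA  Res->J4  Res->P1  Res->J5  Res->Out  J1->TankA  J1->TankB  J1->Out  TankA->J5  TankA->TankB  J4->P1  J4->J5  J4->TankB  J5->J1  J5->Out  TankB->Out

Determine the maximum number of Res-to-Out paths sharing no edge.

4

Assign every edge capacity 1; by Menger, the answer equals the max flow.
Path Res→Out (+1); total 1.
Path Res→J5→Out (+1); total 2.
Path Res→TankA→TankB→Out (+1); total 3.
Path Res→J4→J5→J1→Out (+1); total 4.
No residual Res→Out path; max flow = 4.
Certifying cut of size 4: {Res→J4, Res→J5, Res→Out, Res→TankA}.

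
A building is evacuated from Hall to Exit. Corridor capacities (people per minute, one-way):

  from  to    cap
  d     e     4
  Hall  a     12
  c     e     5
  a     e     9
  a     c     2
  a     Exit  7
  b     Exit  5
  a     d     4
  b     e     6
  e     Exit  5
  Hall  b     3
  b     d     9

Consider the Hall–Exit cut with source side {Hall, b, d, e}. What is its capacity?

22

Edges leaving {Hall, b, d, e}: Hall→a (12), b→Exit (5), e→Exit (5).
Cut capacity = 12 + 5 + 5 = 22.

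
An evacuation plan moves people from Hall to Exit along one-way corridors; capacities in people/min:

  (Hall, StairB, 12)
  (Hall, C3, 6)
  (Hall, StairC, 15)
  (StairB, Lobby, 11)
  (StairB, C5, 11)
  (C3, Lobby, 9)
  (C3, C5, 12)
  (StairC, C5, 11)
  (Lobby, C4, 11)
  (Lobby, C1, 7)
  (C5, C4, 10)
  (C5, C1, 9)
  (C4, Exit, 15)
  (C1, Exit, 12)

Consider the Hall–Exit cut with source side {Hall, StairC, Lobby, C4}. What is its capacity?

Edges leaving {Hall, StairC, Lobby, C4}: Hall→StairB (12), Hall→C3 (6), StairC→C5 (11), Lobby→C1 (7), C4→Exit (15).
Cut capacity = 12 + 6 + 11 + 7 + 15 = 51.

51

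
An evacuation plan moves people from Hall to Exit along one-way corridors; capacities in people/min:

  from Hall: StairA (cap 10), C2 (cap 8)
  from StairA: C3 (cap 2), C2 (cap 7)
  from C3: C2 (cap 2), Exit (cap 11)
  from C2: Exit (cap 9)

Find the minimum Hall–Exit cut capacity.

Augment Hall→C2→Exit: bottleneck 8, flow now 8.
Augment Hall→StairA→C3→Exit: bottleneck 2, flow now 10.
Augment Hall→StairA→C2→Exit: bottleneck 1, flow now 11.
No augmenting path remains; maximum flow = 11.
By max-flow min-cut, the minimum cut capacity equals the max flow.
In the residual graph, reachable from Hall: {Hall, StairA, C2}.
Min-cut edges: StairA→C3 (2), C2→Exit (9); capacity 2 + 9 = 11.

11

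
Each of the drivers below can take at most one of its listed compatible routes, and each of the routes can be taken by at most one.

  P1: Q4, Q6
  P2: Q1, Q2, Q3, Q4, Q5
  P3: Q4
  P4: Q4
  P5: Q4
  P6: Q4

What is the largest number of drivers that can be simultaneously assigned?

3

Unit-capacity flow: source→left, listed edges, right→sink; max matching = max flow.
Augmenting path P1→Q4 (+1); matched 1.
Augmenting path P2→Q1 (+1); matched 2.
Augmenting path P3→Q4→P1→Q6 (+1); matched 3.
No augmenting path remains; maximum matching = 3.
König certificate: {P1, P2, Q4} is a vertex cover of size 3 (every listed pair touches it), so no matching can be larger.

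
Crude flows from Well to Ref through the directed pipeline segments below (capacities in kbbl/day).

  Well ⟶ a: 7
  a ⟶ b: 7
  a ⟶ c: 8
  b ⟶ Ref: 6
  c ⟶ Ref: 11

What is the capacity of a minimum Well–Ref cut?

Augment Well→a→b→Ref: bottleneck 6, flow now 6.
Augment Well→a→c→Ref: bottleneck 1, flow now 7.
No augmenting path remains; maximum flow = 7.
By max-flow min-cut, the minimum cut capacity equals the max flow.
In the residual graph, reachable from Well: {Well}.
Min-cut edges: Well→a (7); capacity 7 = 7.

7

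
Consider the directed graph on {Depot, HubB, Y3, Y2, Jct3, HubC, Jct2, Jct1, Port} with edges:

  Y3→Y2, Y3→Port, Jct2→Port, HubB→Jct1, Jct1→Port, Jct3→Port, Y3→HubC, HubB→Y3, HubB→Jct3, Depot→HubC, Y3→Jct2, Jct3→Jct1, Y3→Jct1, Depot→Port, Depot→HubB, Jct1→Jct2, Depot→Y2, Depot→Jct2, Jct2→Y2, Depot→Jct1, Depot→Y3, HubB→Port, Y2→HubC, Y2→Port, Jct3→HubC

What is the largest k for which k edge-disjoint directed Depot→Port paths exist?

Assign every edge capacity 1; by Menger, the answer equals the max flow.
Path Depot→Port (+1); total 1.
Path Depot→HubB→Port (+1); total 2.
Path Depot→Y3→Port (+1); total 3.
Path Depot→Y2→Port (+1); total 4.
Path Depot→Jct2→Port (+1); total 5.
Path Depot→Jct1→Port (+1); total 6.
No residual Depot→Port path; max flow = 6.
Certifying cut of size 6: {Depot→HubB, Depot→Jct1, Depot→Jct2, Depot→Port, Depot→Y2, Depot→Y3}.

6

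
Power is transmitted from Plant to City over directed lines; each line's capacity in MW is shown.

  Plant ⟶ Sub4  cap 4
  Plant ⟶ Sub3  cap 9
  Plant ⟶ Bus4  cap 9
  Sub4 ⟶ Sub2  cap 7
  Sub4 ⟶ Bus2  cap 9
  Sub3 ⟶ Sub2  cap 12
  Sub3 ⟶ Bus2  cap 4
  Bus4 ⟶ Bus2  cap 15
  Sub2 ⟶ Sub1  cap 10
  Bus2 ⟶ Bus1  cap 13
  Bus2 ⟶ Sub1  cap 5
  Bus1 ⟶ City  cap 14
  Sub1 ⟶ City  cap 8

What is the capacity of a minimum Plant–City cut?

Augment Plant→Sub4→Sub2→Sub1→City: bottleneck 4, flow now 4.
Augment Plant→Sub3→Sub2→Sub1→City: bottleneck 4, flow now 8.
Augment Plant→Sub3→Bus2→Bus1→City: bottleneck 4, flow now 12.
Augment Plant→Bus4→Bus2→Bus1→City: bottleneck 9, flow now 21.
No augmenting path remains; maximum flow = 21.
By max-flow min-cut, the minimum cut capacity equals the max flow.
In the residual graph, reachable from Plant: {Plant, Sub4, Sub3, Bus4, Sub2, Bus2, Sub1}.
Min-cut edges: Bus2→Bus1 (13), Sub1→City (8); capacity 13 + 8 = 21.

21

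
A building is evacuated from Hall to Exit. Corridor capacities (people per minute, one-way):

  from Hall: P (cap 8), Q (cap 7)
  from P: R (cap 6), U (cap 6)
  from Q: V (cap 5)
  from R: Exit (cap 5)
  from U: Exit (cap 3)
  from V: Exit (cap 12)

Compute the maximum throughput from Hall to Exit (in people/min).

13

Augment Hall→P→R→Exit: bottleneck 5, flow now 5.
Augment Hall→P→U→Exit: bottleneck 3, flow now 8.
Augment Hall→Q→V→Exit: bottleneck 5, flow now 13.
No augmenting path remains; maximum flow = 13.
In the residual graph, reachable from Hall: {Hall, Q}.
Min-cut edges: Hall→P (8), Q→V (5); capacity 8 + 5 = 13.
This cut is saturated, so no flow can exceed 13.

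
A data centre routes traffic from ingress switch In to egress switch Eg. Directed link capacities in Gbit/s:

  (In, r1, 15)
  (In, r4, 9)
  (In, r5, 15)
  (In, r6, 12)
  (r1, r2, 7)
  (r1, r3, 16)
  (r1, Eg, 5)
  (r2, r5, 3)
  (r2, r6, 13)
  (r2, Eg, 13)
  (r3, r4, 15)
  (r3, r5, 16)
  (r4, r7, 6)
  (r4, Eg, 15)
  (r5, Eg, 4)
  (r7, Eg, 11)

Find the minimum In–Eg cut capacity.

28

Augment In→r1→Eg: bottleneck 5, flow now 5.
Augment In→r4→Eg: bottleneck 9, flow now 14.
Augment In→r5→Eg: bottleneck 4, flow now 18.
Augment In→r1→r2→Eg: bottleneck 7, flow now 25.
Augment In→r1→r3→r4→Eg: bottleneck 3, flow now 28.
No augmenting path remains; maximum flow = 28.
By max-flow min-cut, the minimum cut capacity equals the max flow.
In the residual graph, reachable from In: {In, r5, r6}.
Min-cut edges: In→r1 (15), In→r4 (9), r5→Eg (4); capacity 15 + 9 + 4 = 28.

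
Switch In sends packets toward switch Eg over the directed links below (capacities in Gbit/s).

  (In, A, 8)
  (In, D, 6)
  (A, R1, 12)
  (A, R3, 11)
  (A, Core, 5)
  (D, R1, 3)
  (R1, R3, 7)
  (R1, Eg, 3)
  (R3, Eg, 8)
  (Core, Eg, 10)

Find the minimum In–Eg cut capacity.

11

Augment In→A→R1→Eg: bottleneck 3, flow now 3.
Augment In→A→R3→Eg: bottleneck 5, flow now 8.
Augment In→D→R1→R3→Eg: bottleneck 3, flow now 11.
No augmenting path remains; maximum flow = 11.
By max-flow min-cut, the minimum cut capacity equals the max flow.
In the residual graph, reachable from In: {In, D}.
Min-cut edges: In→A (8), D→R1 (3); capacity 8 + 3 = 11.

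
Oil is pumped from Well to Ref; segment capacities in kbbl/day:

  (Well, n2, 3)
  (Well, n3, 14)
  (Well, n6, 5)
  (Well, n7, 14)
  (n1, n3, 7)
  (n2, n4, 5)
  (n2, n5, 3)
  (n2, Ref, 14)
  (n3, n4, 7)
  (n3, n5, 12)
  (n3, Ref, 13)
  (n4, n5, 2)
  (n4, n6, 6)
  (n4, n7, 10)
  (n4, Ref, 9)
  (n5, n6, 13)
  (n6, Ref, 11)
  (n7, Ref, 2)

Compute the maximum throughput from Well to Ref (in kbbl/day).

24

Augment Well→n2→Ref: bottleneck 3, flow now 3.
Augment Well→n3→Ref: bottleneck 13, flow now 16.
Augment Well→n6→Ref: bottleneck 5, flow now 21.
Augment Well→n7→Ref: bottleneck 2, flow now 23.
Augment Well→n3→n4→Ref: bottleneck 1, flow now 24.
No augmenting path remains; maximum flow = 24.
In the residual graph, reachable from Well: {Well, n7}.
Min-cut edges: Well→n2 (3), Well→n3 (14), Well→n6 (5), n7→Ref (2); capacity 3 + 14 + 5 + 2 = 24.
This cut is saturated, so no flow can exceed 24.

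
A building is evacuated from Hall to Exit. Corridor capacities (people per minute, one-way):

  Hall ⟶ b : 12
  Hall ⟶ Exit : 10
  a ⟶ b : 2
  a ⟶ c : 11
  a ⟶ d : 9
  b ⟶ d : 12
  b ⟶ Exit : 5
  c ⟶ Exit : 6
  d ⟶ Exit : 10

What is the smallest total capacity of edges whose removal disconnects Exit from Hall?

Augment Hall→Exit: bottleneck 10, flow now 10.
Augment Hall→b→Exit: bottleneck 5, flow now 15.
Augment Hall→b→d→Exit: bottleneck 7, flow now 22.
No augmenting path remains; maximum flow = 22.
By max-flow min-cut, the minimum cut capacity equals the max flow.
In the residual graph, reachable from Hall: {Hall}.
Min-cut edges: Hall→b (12), Hall→Exit (10); capacity 12 + 10 = 22.

22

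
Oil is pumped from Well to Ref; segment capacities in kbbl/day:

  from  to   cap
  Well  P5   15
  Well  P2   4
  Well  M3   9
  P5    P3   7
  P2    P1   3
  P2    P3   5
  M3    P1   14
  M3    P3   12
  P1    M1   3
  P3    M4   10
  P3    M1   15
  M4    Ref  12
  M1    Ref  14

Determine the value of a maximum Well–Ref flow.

20

Augment Well→P5→P3→M4→Ref: bottleneck 7, flow now 7.
Augment Well→P2→P1→M1→Ref: bottleneck 3, flow now 10.
Augment Well→P2→P3→M4→Ref: bottleneck 1, flow now 11.
Augment Well→M3→P3→M4→Ref: bottleneck 2, flow now 13.
Augment Well→M3→P3→M1→Ref: bottleneck 7, flow now 20.
No augmenting path remains; maximum flow = 20.
In the residual graph, reachable from Well: {Well, P5}.
Min-cut edges: Well→P2 (4), Well→M3 (9), P5→P3 (7); capacity 4 + 9 + 7 = 20.
This cut is saturated, so no flow can exceed 20.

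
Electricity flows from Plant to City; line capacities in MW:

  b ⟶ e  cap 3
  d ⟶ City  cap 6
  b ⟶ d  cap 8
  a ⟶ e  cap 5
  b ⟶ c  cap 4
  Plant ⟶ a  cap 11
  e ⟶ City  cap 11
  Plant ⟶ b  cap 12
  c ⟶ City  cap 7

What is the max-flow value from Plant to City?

17

Augment Plant→a→e→City: bottleneck 5, flow now 5.
Augment Plant→b→c→City: bottleneck 4, flow now 9.
Augment Plant→b→d→City: bottleneck 6, flow now 15.
Augment Plant→b→e→City: bottleneck 2, flow now 17.
No augmenting path remains; maximum flow = 17.
In the residual graph, reachable from Plant: {Plant, a}.
Min-cut edges: Plant→b (12), a→e (5); capacity 12 + 5 = 17.
This cut is saturated, so no flow can exceed 17.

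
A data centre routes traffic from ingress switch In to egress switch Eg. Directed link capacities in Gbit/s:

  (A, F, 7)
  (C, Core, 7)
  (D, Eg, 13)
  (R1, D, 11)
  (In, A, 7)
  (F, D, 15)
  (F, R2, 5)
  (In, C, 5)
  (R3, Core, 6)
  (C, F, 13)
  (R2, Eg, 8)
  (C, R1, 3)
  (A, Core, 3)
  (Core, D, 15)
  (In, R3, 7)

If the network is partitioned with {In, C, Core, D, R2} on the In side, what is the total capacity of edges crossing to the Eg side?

51

Edges leaving {In, C, Core, D, R2}: In→R3 (7), In→A (7), C→F (13), C→R1 (3), D→Eg (13), R2→Eg (8).
Cut capacity = 7 + 7 + 13 + 3 + 13 + 8 = 51.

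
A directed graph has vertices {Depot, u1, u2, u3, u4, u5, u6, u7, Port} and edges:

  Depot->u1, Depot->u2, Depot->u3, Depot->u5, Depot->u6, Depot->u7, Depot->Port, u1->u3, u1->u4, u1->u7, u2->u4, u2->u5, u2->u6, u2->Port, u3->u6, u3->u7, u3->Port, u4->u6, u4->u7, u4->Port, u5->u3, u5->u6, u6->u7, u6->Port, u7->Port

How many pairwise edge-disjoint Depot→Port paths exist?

Assign every edge capacity 1; by Menger, the answer equals the max flow.
Path Depot→Port (+1); total 1.
Path Depot→u2→Port (+1); total 2.
Path Depot→u3→Port (+1); total 3.
Path Depot→u6→Port (+1); total 4.
Path Depot→u7→Port (+1); total 5.
Path Depot→u1→u4→Port (+1); total 6.
No residual Depot→Port path; max flow = 6.
Certifying cut of size 6: {Depot→Port, Depot→u1, Depot→u2, u3→Port, u6→Port, u7→Port}.

6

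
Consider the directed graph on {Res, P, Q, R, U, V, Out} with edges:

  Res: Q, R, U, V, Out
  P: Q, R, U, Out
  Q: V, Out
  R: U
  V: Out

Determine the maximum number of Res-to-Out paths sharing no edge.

3

Assign every edge capacity 1; by Menger, the answer equals the max flow.
Path Res→Out (+1); total 1.
Path Res→Q→Out (+1); total 2.
Path Res→V→Out (+1); total 3.
No residual Res→Out path; max flow = 3.
Certifying cut of size 3: {Res→Out, Res→Q, Res→V}.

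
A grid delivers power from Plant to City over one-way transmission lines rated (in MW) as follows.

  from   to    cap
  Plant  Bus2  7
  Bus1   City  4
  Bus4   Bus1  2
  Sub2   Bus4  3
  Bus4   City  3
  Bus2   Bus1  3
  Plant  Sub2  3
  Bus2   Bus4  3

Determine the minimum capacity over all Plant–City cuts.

7

Augment Plant→Bus2→Bus1→City: bottleneck 3, flow now 3.
Augment Plant→Bus2→Bus4→City: bottleneck 3, flow now 6.
Augment Plant→Sub2→Bus4→Bus1→City: bottleneck 1, flow now 7.
No augmenting path remains; maximum flow = 7.
By max-flow min-cut, the minimum cut capacity equals the max flow.
In the residual graph, reachable from Plant: {Plant, Bus2, Sub2, Bus1, Bus4}.
Min-cut edges: Bus1→City (4), Bus4→City (3); capacity 4 + 3 = 7.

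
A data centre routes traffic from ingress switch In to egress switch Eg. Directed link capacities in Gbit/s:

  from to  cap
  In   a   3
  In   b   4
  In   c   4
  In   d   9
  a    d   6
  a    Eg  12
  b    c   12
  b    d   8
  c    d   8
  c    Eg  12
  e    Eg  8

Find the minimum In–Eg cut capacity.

11

Augment In→a→Eg: bottleneck 3, flow now 3.
Augment In→c→Eg: bottleneck 4, flow now 7.
Augment In→b→c→Eg: bottleneck 4, flow now 11.
No augmenting path remains; maximum flow = 11.
By max-flow min-cut, the minimum cut capacity equals the max flow.
In the residual graph, reachable from In: {In, d}.
Min-cut edges: In→a (3), In→b (4), In→c (4); capacity 3 + 4 + 4 = 11.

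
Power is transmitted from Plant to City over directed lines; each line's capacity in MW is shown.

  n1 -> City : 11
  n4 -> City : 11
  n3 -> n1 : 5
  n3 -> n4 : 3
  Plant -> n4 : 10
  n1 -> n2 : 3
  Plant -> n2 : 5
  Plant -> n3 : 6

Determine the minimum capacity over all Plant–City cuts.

Augment Plant→n4→City: bottleneck 10, flow now 10.
Augment Plant→n3→n1→City: bottleneck 5, flow now 15.
Augment Plant→n3→n4→City: bottleneck 1, flow now 16.
No augmenting path remains; maximum flow = 16.
By max-flow min-cut, the minimum cut capacity equals the max flow.
In the residual graph, reachable from Plant: {Plant, n2}.
Min-cut edges: Plant→n3 (6), Plant→n4 (10); capacity 6 + 10 = 16.

16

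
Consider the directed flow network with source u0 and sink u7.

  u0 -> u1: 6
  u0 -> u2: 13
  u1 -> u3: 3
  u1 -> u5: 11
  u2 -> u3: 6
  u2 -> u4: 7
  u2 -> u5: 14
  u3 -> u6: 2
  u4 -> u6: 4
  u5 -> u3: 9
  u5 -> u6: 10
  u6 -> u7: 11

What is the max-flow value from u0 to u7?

Augment u0→u1→u3→u6→u7: bottleneck 2, flow now 2.
Augment u0→u1→u5→u6→u7: bottleneck 4, flow now 6.
Augment u0→u2→u4→u6→u7: bottleneck 4, flow now 10.
Augment u0→u2→u5→u6→u7: bottleneck 1, flow now 11.
No augmenting path remains; maximum flow = 11.
In the residual graph, reachable from u0: {u0, u1, u2, u3, u4, u5, u6}.
Min-cut edges: u6→u7 (11); capacity 11 = 11.
This cut is saturated, so no flow can exceed 11.

11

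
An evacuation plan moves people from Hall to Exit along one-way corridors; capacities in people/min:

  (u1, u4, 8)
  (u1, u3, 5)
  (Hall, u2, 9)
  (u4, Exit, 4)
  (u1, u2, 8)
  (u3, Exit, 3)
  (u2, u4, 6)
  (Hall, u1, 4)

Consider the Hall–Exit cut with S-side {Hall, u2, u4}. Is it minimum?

No — its capacity is 8, but the minimum cut has capacity 7.

Given cut capacity: 4 + 4 = 8.
Augment Hall→u1→u3→Exit: bottleneck 3, flow now 3.
Augment Hall→u1→u4→Exit: bottleneck 1, flow now 4.
Augment Hall→u2→u4→Exit: bottleneck 3, flow now 7.
No augmenting path remains; maximum flow = 7.
In the residual graph, reachable from Hall: {Hall, u1, u2, u3, u4}.
Min-cut edges: u3→Exit (3), u4→Exit (4); capacity 3 + 4 = 7.
Cut capacity 8 exceeds the max flow 7, so it is not minimum.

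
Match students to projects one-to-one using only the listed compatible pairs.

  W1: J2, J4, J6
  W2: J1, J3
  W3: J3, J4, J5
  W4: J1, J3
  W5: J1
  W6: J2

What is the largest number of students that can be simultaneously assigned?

5

Unit-capacity flow: source→left, listed edges, right→sink; max matching = max flow.
Augmenting path W1→J2 (+1); matched 1.
Augmenting path W2→J1 (+1); matched 2.
Augmenting path W3→J3 (+1); matched 3.
Augmenting path W4→J3→W3→J4 (+1); matched 4.
Augmenting path W6→J2→W1→J6 (+1); matched 5.
No augmenting path remains; maximum matching = 5.
König certificate: {W1, W3, W6, J1, J3} is a vertex cover of size 5 (every listed pair touches it), so no matching can be larger.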